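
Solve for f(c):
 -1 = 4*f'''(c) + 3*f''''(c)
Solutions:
 f(c) = C1 + C2*c + C3*c^2 + C4*exp(-4*c/3) - c^3/24


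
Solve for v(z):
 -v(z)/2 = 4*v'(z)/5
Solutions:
 v(z) = C1*exp(-5*z/8)


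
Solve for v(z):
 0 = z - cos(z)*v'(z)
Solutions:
 v(z) = C1 + Integral(z/cos(z), z)


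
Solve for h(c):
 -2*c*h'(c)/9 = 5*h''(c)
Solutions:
 h(c) = C1 + C2*erf(sqrt(5)*c/15)


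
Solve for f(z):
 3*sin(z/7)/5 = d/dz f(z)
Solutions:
 f(z) = C1 - 21*cos(z/7)/5


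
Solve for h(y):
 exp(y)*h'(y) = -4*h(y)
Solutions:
 h(y) = C1*exp(4*exp(-y))


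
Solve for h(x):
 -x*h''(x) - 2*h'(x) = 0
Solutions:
 h(x) = C1 + C2/x


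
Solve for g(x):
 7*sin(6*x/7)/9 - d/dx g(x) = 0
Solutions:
 g(x) = C1 - 49*cos(6*x/7)/54


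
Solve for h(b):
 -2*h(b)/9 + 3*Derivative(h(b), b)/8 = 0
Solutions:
 h(b) = C1*exp(16*b/27)


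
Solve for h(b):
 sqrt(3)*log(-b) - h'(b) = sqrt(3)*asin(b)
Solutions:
 h(b) = C1 + sqrt(3)*b*(log(-b) - 1) - sqrt(3)*(b*asin(b) + sqrt(1 - b^2))


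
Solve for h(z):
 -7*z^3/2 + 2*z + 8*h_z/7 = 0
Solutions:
 h(z) = C1 + 49*z^4/64 - 7*z^2/8


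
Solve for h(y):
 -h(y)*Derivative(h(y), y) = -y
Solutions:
 h(y) = -sqrt(C1 + y^2)
 h(y) = sqrt(C1 + y^2)


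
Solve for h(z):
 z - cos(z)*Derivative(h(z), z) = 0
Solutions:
 h(z) = C1 + Integral(z/cos(z), z)


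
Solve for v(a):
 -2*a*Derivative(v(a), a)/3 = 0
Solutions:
 v(a) = C1


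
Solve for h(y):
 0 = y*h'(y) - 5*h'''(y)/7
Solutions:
 h(y) = C1 + Integral(C2*airyai(5^(2/3)*7^(1/3)*y/5) + C3*airybi(5^(2/3)*7^(1/3)*y/5), y)


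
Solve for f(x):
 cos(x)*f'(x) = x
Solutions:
 f(x) = C1 + Integral(x/cos(x), x)


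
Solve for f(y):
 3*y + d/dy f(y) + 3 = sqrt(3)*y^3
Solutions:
 f(y) = C1 + sqrt(3)*y^4/4 - 3*y^2/2 - 3*y


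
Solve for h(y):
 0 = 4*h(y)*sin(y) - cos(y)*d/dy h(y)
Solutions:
 h(y) = C1/cos(y)^4


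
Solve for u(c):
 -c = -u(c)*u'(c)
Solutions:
 u(c) = -sqrt(C1 + c^2)
 u(c) = sqrt(C1 + c^2)


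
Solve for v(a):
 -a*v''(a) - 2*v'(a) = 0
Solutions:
 v(a) = C1 + C2/a


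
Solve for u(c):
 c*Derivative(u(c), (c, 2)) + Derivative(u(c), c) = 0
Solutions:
 u(c) = C1 + C2*log(c)


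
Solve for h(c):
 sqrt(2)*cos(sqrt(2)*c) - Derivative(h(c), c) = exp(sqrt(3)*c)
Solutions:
 h(c) = C1 - sqrt(3)*exp(sqrt(3)*c)/3 + sin(sqrt(2)*c)


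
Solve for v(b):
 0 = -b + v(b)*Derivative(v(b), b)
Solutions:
 v(b) = -sqrt(C1 + b^2)
 v(b) = sqrt(C1 + b^2)


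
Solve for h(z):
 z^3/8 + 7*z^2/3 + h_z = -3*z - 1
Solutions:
 h(z) = C1 - z^4/32 - 7*z^3/9 - 3*z^2/2 - z


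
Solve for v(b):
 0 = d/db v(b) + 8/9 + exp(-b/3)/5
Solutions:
 v(b) = C1 - 8*b/9 + 3*exp(-b/3)/5


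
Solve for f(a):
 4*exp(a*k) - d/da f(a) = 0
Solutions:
 f(a) = C1 + 4*exp(a*k)/k


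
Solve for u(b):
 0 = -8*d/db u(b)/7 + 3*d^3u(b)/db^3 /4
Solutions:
 u(b) = C1 + C2*exp(-4*sqrt(42)*b/21) + C3*exp(4*sqrt(42)*b/21)


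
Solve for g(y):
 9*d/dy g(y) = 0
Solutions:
 g(y) = C1


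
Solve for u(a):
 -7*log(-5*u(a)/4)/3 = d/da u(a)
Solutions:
 3*Integral(1/(log(-_y) - 2*log(2) + log(5)), (_y, u(a)))/7 = C1 - a


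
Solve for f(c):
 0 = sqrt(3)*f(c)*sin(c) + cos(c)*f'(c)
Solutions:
 f(c) = C1*cos(c)^(sqrt(3))


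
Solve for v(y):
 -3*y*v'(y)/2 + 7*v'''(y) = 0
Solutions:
 v(y) = C1 + Integral(C2*airyai(14^(2/3)*3^(1/3)*y/14) + C3*airybi(14^(2/3)*3^(1/3)*y/14), y)


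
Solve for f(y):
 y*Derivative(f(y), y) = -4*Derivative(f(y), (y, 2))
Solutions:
 f(y) = C1 + C2*erf(sqrt(2)*y/4)


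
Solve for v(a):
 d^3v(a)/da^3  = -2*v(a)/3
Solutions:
 v(a) = C3*exp(-2^(1/3)*3^(2/3)*a/3) + (C1*sin(2^(1/3)*3^(1/6)*a/2) + C2*cos(2^(1/3)*3^(1/6)*a/2))*exp(2^(1/3)*3^(2/3)*a/6)


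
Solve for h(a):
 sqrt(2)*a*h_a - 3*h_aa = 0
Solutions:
 h(a) = C1 + C2*erfi(2^(3/4)*sqrt(3)*a/6)


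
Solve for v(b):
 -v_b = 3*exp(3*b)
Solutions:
 v(b) = C1 - exp(3*b)


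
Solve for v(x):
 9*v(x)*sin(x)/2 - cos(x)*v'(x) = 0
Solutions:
 v(x) = C1/cos(x)^(9/2)


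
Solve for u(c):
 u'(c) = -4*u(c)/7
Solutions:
 u(c) = C1*exp(-4*c/7)


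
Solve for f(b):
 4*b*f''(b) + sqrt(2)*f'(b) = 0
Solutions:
 f(b) = C1 + C2*b^(1 - sqrt(2)/4)


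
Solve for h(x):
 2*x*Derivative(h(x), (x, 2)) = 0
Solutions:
 h(x) = C1 + C2*x


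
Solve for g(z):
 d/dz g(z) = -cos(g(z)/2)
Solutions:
 g(z) = -2*asin((C1 + exp(z))/(C1 - exp(z))) + 2*pi
 g(z) = 2*asin((C1 + exp(z))/(C1 - exp(z)))


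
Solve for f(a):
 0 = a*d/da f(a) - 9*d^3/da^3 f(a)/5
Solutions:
 f(a) = C1 + Integral(C2*airyai(15^(1/3)*a/3) + C3*airybi(15^(1/3)*a/3), a)


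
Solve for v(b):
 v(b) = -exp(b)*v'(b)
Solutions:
 v(b) = C1*exp(exp(-b))


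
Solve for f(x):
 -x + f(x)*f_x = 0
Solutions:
 f(x) = -sqrt(C1 + x^2)
 f(x) = sqrt(C1 + x^2)


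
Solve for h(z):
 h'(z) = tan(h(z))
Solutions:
 h(z) = pi - asin(C1*exp(z))
 h(z) = asin(C1*exp(z))


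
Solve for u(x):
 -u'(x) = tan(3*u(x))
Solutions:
 u(x) = -asin(C1*exp(-3*x))/3 + pi/3
 u(x) = asin(C1*exp(-3*x))/3


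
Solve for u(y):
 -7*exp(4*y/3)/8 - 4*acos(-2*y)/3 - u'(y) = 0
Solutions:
 u(y) = C1 - 4*y*acos(-2*y)/3 - 2*sqrt(1 - 4*y^2)/3 - 21*exp(4*y/3)/32


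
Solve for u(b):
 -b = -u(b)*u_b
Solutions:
 u(b) = -sqrt(C1 + b^2)
 u(b) = sqrt(C1 + b^2)


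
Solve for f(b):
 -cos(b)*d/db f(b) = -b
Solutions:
 f(b) = C1 + Integral(b/cos(b), b)


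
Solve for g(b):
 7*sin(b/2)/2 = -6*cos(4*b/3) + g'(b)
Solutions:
 g(b) = C1 + 9*sin(4*b/3)/2 - 7*cos(b/2)


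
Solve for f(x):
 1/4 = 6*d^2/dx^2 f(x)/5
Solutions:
 f(x) = C1 + C2*x + 5*x^2/48


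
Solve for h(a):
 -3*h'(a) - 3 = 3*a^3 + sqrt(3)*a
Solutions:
 h(a) = C1 - a^4/4 - sqrt(3)*a^2/6 - a


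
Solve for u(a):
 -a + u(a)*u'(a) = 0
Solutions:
 u(a) = -sqrt(C1 + a^2)
 u(a) = sqrt(C1 + a^2)


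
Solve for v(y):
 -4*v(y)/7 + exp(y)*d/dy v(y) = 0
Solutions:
 v(y) = C1*exp(-4*exp(-y)/7)


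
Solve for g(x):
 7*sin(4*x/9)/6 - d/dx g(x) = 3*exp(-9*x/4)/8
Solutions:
 g(x) = C1 - 21*cos(4*x/9)/8 + exp(-9*x/4)/6


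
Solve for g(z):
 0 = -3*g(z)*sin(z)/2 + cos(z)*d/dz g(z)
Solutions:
 g(z) = C1/cos(z)^(3/2)


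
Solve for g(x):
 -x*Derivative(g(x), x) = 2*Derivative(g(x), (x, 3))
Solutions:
 g(x) = C1 + Integral(C2*airyai(-2^(2/3)*x/2) + C3*airybi(-2^(2/3)*x/2), x)


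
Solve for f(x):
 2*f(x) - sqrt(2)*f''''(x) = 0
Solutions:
 f(x) = C1*exp(-2^(1/8)*x) + C2*exp(2^(1/8)*x) + C3*sin(2^(1/8)*x) + C4*cos(2^(1/8)*x)


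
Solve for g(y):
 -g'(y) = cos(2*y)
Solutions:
 g(y) = C1 - sin(2*y)/2


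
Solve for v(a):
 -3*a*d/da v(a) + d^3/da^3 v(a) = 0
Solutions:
 v(a) = C1 + Integral(C2*airyai(3^(1/3)*a) + C3*airybi(3^(1/3)*a), a)


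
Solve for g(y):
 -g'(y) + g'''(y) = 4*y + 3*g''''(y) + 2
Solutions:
 g(y) = C1 + C2*exp(y*(2*2^(1/3)/(9*sqrt(717) + 241)^(1/3) + 4 + 2^(2/3)*(9*sqrt(717) + 241)^(1/3))/36)*sin(2^(1/3)*sqrt(3)*y*(-2^(1/3)*(9*sqrt(717) + 241)^(1/3) + 2/(9*sqrt(717) + 241)^(1/3))/36) + C3*exp(y*(2*2^(1/3)/(9*sqrt(717) + 241)^(1/3) + 4 + 2^(2/3)*(9*sqrt(717) + 241)^(1/3))/36)*cos(2^(1/3)*sqrt(3)*y*(-2^(1/3)*(9*sqrt(717) + 241)^(1/3) + 2/(9*sqrt(717) + 241)^(1/3))/36) + C4*exp(y*(-2^(2/3)*(9*sqrt(717) + 241)^(1/3) - 2*2^(1/3)/(9*sqrt(717) + 241)^(1/3) + 2)/18) - 2*y^2 - 2*y


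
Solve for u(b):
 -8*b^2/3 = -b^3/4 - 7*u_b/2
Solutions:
 u(b) = C1 - b^4/56 + 16*b^3/63


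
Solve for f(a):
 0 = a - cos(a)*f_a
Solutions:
 f(a) = C1 + Integral(a/cos(a), a)


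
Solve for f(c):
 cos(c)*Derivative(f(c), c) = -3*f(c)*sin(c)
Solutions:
 f(c) = C1*cos(c)^3


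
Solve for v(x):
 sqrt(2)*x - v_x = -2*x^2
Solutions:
 v(x) = C1 + 2*x^3/3 + sqrt(2)*x^2/2


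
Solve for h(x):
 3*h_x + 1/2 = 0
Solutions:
 h(x) = C1 - x/6


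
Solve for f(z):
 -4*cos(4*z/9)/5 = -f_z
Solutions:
 f(z) = C1 + 9*sin(4*z/9)/5


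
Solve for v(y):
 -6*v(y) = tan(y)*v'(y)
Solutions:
 v(y) = C1/sin(y)^6


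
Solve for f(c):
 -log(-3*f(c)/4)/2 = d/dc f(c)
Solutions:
 2*Integral(1/(log(-_y) - 2*log(2) + log(3)), (_y, f(c))) = C1 - c


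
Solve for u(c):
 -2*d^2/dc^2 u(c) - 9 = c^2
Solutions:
 u(c) = C1 + C2*c - c^4/24 - 9*c^2/4


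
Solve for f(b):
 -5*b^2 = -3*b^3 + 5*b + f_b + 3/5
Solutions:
 f(b) = C1 + 3*b^4/4 - 5*b^3/3 - 5*b^2/2 - 3*b/5


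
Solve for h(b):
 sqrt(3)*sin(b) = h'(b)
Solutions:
 h(b) = C1 - sqrt(3)*cos(b)


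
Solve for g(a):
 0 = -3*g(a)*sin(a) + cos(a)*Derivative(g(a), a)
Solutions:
 g(a) = C1/cos(a)^3


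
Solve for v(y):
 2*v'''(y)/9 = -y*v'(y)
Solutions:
 v(y) = C1 + Integral(C2*airyai(-6^(2/3)*y/2) + C3*airybi(-6^(2/3)*y/2), y)


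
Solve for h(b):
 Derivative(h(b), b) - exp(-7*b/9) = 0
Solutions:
 h(b) = C1 - 9*exp(-7*b/9)/7


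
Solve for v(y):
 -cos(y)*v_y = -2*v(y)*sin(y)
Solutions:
 v(y) = C1/cos(y)^2


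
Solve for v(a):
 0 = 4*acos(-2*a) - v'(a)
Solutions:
 v(a) = C1 + 4*a*acos(-2*a) + 2*sqrt(1 - 4*a^2)


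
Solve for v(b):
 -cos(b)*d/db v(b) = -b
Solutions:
 v(b) = C1 + Integral(b/cos(b), b)


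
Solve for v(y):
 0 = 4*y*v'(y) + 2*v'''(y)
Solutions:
 v(y) = C1 + Integral(C2*airyai(-2^(1/3)*y) + C3*airybi(-2^(1/3)*y), y)


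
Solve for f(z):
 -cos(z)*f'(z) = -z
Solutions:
 f(z) = C1 + Integral(z/cos(z), z)


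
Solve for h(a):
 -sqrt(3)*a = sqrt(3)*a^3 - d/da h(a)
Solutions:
 h(a) = C1 + sqrt(3)*a^4/4 + sqrt(3)*a^2/2


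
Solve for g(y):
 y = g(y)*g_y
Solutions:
 g(y) = -sqrt(C1 + y^2)
 g(y) = sqrt(C1 + y^2)


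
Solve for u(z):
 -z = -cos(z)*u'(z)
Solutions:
 u(z) = C1 + Integral(z/cos(z), z)


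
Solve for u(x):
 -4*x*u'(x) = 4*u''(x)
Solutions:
 u(x) = C1 + C2*erf(sqrt(2)*x/2)


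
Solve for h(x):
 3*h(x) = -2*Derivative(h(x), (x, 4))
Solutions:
 h(x) = (C1*sin(6^(1/4)*x/2) + C2*cos(6^(1/4)*x/2))*exp(-6^(1/4)*x/2) + (C3*sin(6^(1/4)*x/2) + C4*cos(6^(1/4)*x/2))*exp(6^(1/4)*x/2)


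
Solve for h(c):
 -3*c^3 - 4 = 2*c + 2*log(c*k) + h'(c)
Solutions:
 h(c) = C1 - 3*c^4/4 - c^2 - 2*c*log(c*k) - 2*c


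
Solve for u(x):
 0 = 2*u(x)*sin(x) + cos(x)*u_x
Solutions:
 u(x) = C1*cos(x)^2


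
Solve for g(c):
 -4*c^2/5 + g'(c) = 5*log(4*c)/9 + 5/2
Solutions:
 g(c) = C1 + 4*c^3/15 + 5*c*log(c)/9 + 10*c*log(2)/9 + 35*c/18


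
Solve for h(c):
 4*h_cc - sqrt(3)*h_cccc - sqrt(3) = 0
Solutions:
 h(c) = C1 + C2*c + C3*exp(-2*3^(3/4)*c/3) + C4*exp(2*3^(3/4)*c/3) + sqrt(3)*c^2/8


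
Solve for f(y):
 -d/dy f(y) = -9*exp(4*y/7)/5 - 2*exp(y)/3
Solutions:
 f(y) = C1 + 63*exp(4*y/7)/20 + 2*exp(y)/3


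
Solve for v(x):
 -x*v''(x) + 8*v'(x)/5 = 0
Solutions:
 v(x) = C1 + C2*x^(13/5)


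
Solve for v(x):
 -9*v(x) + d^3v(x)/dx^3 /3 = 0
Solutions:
 v(x) = C3*exp(3*x) + (C1*sin(3*sqrt(3)*x/2) + C2*cos(3*sqrt(3)*x/2))*exp(-3*x/2)


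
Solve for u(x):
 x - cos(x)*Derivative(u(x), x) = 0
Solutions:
 u(x) = C1 + Integral(x/cos(x), x)


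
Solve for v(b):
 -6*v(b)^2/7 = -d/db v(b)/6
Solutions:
 v(b) = -7/(C1 + 36*b)


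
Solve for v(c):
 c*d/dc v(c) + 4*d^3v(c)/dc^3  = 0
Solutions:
 v(c) = C1 + Integral(C2*airyai(-2^(1/3)*c/2) + C3*airybi(-2^(1/3)*c/2), c)


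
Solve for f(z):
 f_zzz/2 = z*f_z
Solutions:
 f(z) = C1 + Integral(C2*airyai(2^(1/3)*z) + C3*airybi(2^(1/3)*z), z)


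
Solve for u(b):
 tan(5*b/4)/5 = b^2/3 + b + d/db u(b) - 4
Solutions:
 u(b) = C1 - b^3/9 - b^2/2 + 4*b - 4*log(cos(5*b/4))/25


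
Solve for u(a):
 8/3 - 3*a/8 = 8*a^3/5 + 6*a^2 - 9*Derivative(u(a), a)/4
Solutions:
 u(a) = C1 + 8*a^4/45 + 8*a^3/9 + a^2/12 - 32*a/27


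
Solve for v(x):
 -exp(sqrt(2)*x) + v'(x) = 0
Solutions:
 v(x) = C1 + sqrt(2)*exp(sqrt(2)*x)/2


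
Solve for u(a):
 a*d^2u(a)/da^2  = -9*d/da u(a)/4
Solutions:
 u(a) = C1 + C2/a^(5/4)


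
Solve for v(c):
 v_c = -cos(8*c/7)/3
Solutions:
 v(c) = C1 - 7*sin(8*c/7)/24


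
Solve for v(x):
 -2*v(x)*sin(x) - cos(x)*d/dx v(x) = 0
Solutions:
 v(x) = C1*cos(x)^2


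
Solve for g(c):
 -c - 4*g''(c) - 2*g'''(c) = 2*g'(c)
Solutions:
 g(c) = C1 - c^2/4 + c + (C2 + C3*c)*exp(-c)


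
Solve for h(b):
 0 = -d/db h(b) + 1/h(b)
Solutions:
 h(b) = -sqrt(C1 + 2*b)
 h(b) = sqrt(C1 + 2*b)


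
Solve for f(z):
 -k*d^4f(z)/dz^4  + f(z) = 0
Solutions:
 f(z) = C1*exp(-z*(1/k)^(1/4)) + C2*exp(z*(1/k)^(1/4)) + C3*exp(-I*z*(1/k)^(1/4)) + C4*exp(I*z*(1/k)^(1/4))


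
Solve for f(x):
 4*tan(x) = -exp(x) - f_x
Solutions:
 f(x) = C1 - exp(x) + 4*log(cos(x))


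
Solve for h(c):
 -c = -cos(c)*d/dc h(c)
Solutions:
 h(c) = C1 + Integral(c/cos(c), c)


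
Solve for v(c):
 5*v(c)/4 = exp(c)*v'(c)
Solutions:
 v(c) = C1*exp(-5*exp(-c)/4)


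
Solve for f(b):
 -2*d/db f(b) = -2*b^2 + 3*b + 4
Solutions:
 f(b) = C1 + b^3/3 - 3*b^2/4 - 2*b


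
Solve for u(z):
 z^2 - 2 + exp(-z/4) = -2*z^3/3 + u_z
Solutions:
 u(z) = C1 + z^4/6 + z^3/3 - 2*z - 4*exp(-z/4)


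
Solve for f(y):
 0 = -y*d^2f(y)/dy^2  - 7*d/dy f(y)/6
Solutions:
 f(y) = C1 + C2/y^(1/6)


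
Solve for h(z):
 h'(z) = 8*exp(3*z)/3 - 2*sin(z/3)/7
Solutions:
 h(z) = C1 + 8*exp(3*z)/9 + 6*cos(z/3)/7


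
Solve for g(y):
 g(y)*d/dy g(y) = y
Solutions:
 g(y) = -sqrt(C1 + y^2)
 g(y) = sqrt(C1 + y^2)


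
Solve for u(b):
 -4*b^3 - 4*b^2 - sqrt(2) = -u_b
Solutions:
 u(b) = C1 + b^4 + 4*b^3/3 + sqrt(2)*b


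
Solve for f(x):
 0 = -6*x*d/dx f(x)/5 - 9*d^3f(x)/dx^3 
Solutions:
 f(x) = C1 + Integral(C2*airyai(-15^(2/3)*2^(1/3)*x/15) + C3*airybi(-15^(2/3)*2^(1/3)*x/15), x)


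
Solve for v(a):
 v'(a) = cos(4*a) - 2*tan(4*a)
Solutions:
 v(a) = C1 + log(cos(4*a))/2 + sin(4*a)/4


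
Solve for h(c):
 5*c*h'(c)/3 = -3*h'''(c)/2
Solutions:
 h(c) = C1 + Integral(C2*airyai(-30^(1/3)*c/3) + C3*airybi(-30^(1/3)*c/3), c)


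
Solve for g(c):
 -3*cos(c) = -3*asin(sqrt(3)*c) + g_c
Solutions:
 g(c) = C1 + 3*c*asin(sqrt(3)*c) + sqrt(3)*sqrt(1 - 3*c^2) - 3*sin(c)


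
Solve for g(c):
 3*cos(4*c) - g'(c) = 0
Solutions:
 g(c) = C1 + 3*sin(4*c)/4


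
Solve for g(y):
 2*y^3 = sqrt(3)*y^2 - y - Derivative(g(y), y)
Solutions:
 g(y) = C1 - y^4/2 + sqrt(3)*y^3/3 - y^2/2


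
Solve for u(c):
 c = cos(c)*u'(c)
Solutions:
 u(c) = C1 + Integral(c/cos(c), c)


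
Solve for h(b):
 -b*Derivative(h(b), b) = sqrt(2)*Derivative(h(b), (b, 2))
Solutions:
 h(b) = C1 + C2*erf(2^(1/4)*b/2)


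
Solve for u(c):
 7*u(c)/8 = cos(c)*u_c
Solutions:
 u(c) = C1*(sin(c) + 1)^(7/16)/(sin(c) - 1)^(7/16)


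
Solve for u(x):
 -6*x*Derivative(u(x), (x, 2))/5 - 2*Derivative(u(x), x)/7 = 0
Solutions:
 u(x) = C1 + C2*x^(16/21)


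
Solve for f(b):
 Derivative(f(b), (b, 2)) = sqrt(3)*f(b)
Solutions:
 f(b) = C1*exp(-3^(1/4)*b) + C2*exp(3^(1/4)*b)


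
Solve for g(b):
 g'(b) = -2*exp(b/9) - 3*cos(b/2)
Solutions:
 g(b) = C1 - 18*exp(b/9) - 6*sin(b/2)


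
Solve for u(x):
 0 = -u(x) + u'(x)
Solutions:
 u(x) = C1*exp(x)


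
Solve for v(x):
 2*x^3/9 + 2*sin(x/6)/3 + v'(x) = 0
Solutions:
 v(x) = C1 - x^4/18 + 4*cos(x/6)


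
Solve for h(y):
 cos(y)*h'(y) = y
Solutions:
 h(y) = C1 + Integral(y/cos(y), y)


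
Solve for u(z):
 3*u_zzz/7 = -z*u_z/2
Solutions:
 u(z) = C1 + Integral(C2*airyai(-6^(2/3)*7^(1/3)*z/6) + C3*airybi(-6^(2/3)*7^(1/3)*z/6), z)


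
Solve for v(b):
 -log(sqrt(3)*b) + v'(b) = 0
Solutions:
 v(b) = C1 + b*log(b) - b + b*log(3)/2


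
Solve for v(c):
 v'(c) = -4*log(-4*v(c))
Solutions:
 Integral(1/(log(-_y) + 2*log(2)), (_y, v(c)))/4 = C1 - c


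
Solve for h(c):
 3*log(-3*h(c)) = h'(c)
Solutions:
 -Integral(1/(log(-_y) + log(3)), (_y, h(c)))/3 = C1 - c


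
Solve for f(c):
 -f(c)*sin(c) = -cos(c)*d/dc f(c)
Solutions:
 f(c) = C1/cos(c)


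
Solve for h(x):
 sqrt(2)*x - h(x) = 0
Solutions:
 h(x) = sqrt(2)*x


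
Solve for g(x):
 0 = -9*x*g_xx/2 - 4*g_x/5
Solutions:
 g(x) = C1 + C2*x^(37/45)


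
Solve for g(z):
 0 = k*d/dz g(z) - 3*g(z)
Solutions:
 g(z) = C1*exp(3*z/k)


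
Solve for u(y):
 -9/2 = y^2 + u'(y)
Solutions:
 u(y) = C1 - y^3/3 - 9*y/2


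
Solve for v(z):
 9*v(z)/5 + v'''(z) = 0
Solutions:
 v(z) = C3*exp(-15^(2/3)*z/5) + (C1*sin(3*3^(1/6)*5^(2/3)*z/10) + C2*cos(3*3^(1/6)*5^(2/3)*z/10))*exp(15^(2/3)*z/10)


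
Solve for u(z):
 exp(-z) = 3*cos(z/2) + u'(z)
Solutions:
 u(z) = C1 - 6*sin(z/2) - exp(-z)


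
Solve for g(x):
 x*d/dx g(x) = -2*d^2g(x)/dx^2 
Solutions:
 g(x) = C1 + C2*erf(x/2)


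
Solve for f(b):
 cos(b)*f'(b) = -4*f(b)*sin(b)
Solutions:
 f(b) = C1*cos(b)^4


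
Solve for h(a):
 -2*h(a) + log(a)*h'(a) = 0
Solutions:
 h(a) = C1*exp(2*li(a))


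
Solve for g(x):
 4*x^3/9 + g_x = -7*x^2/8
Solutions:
 g(x) = C1 - x^4/9 - 7*x^3/24


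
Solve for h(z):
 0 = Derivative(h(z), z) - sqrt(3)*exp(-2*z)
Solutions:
 h(z) = C1 - sqrt(3)*exp(-2*z)/2


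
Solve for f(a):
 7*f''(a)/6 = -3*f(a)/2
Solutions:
 f(a) = C1*sin(3*sqrt(7)*a/7) + C2*cos(3*sqrt(7)*a/7)


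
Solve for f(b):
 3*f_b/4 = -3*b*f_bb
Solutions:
 f(b) = C1 + C2*b^(3/4)


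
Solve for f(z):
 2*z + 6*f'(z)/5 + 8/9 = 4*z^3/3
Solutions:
 f(z) = C1 + 5*z^4/18 - 5*z^2/6 - 20*z/27


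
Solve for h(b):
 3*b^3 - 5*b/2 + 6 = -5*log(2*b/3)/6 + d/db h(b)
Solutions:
 h(b) = C1 + 3*b^4/4 - 5*b^2/4 + 5*b*log(b)/6 - 5*b*log(3)/6 + 5*b*log(2)/6 + 31*b/6


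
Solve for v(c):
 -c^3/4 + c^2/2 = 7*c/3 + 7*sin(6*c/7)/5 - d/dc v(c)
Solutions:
 v(c) = C1 + c^4/16 - c^3/6 + 7*c^2/6 - 49*cos(6*c/7)/30


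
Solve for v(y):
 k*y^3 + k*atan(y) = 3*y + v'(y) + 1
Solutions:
 v(y) = C1 + k*y^4/4 + k*(y*atan(y) - log(y^2 + 1)/2) - 3*y^2/2 - y


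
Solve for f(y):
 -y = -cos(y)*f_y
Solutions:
 f(y) = C1 + Integral(y/cos(y), y)


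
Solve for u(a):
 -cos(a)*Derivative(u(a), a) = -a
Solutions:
 u(a) = C1 + Integral(a/cos(a), a)


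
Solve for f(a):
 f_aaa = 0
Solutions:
 f(a) = C1 + C2*a + C3*a^2


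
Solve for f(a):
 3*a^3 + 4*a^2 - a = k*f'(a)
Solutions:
 f(a) = C1 + 3*a^4/(4*k) + 4*a^3/(3*k) - a^2/(2*k)


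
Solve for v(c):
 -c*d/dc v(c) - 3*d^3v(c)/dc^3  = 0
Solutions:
 v(c) = C1 + Integral(C2*airyai(-3^(2/3)*c/3) + C3*airybi(-3^(2/3)*c/3), c)


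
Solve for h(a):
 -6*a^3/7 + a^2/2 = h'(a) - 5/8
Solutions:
 h(a) = C1 - 3*a^4/14 + a^3/6 + 5*a/8


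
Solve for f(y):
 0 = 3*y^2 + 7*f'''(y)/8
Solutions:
 f(y) = C1 + C2*y + C3*y^2 - 2*y^5/35


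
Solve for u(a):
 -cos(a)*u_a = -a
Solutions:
 u(a) = C1 + Integral(a/cos(a), a)


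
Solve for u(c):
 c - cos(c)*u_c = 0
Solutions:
 u(c) = C1 + Integral(c/cos(c), c)


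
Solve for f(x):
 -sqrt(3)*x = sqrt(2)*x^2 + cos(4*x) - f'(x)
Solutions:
 f(x) = C1 + sqrt(2)*x^3/3 + sqrt(3)*x^2/2 + sin(4*x)/4


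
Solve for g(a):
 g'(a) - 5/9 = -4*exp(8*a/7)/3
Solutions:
 g(a) = C1 + 5*a/9 - 7*exp(8*a/7)/6


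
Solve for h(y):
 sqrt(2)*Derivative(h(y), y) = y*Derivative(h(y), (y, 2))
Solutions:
 h(y) = C1 + C2*y^(1 + sqrt(2))


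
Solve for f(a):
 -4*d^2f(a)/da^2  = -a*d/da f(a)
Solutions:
 f(a) = C1 + C2*erfi(sqrt(2)*a/4)


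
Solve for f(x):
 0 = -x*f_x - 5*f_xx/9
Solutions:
 f(x) = C1 + C2*erf(3*sqrt(10)*x/10)


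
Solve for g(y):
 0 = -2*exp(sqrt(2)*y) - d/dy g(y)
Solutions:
 g(y) = C1 - sqrt(2)*exp(sqrt(2)*y)


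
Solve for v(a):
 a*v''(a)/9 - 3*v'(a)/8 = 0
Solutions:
 v(a) = C1 + C2*a^(35/8)


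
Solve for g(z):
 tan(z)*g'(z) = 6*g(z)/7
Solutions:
 g(z) = C1*sin(z)^(6/7)


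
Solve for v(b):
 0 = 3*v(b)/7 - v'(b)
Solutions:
 v(b) = C1*exp(3*b/7)


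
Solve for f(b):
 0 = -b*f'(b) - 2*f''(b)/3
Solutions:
 f(b) = C1 + C2*erf(sqrt(3)*b/2)


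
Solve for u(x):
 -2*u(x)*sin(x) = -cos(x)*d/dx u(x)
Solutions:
 u(x) = C1/cos(x)^2


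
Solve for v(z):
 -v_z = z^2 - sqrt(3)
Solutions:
 v(z) = C1 - z^3/3 + sqrt(3)*z


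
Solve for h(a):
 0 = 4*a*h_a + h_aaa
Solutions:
 h(a) = C1 + Integral(C2*airyai(-2^(2/3)*a) + C3*airybi(-2^(2/3)*a), a)


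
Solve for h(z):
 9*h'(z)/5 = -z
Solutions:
 h(z) = C1 - 5*z^2/18


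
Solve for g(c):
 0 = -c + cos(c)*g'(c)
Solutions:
 g(c) = C1 + Integral(c/cos(c), c)


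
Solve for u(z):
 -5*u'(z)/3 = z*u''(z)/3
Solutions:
 u(z) = C1 + C2/z^4


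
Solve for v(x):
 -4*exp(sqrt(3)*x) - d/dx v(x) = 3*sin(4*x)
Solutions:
 v(x) = C1 - 4*sqrt(3)*exp(sqrt(3)*x)/3 + 3*cos(4*x)/4


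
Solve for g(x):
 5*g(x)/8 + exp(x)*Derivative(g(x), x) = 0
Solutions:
 g(x) = C1*exp(5*exp(-x)/8)


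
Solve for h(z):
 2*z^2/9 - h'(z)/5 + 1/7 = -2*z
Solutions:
 h(z) = C1 + 10*z^3/27 + 5*z^2 + 5*z/7


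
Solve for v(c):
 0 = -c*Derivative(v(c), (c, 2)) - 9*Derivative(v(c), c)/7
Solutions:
 v(c) = C1 + C2/c^(2/7)


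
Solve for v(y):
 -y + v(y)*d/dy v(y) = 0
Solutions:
 v(y) = -sqrt(C1 + y^2)
 v(y) = sqrt(C1 + y^2)


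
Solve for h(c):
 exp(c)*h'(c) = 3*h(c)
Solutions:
 h(c) = C1*exp(-3*exp(-c))


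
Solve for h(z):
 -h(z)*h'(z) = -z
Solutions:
 h(z) = -sqrt(C1 + z^2)
 h(z) = sqrt(C1 + z^2)


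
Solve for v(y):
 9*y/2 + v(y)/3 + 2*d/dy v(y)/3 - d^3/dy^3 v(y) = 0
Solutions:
 v(y) = C3*exp(y) - 27*y/2 + (C1*sin(sqrt(3)*y/6) + C2*cos(sqrt(3)*y/6))*exp(-y/2) + 27


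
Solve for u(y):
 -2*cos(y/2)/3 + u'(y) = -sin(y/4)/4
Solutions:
 u(y) = C1 + 4*sin(y/2)/3 + cos(y/4)


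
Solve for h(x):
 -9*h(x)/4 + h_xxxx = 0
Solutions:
 h(x) = C1*exp(-sqrt(6)*x/2) + C2*exp(sqrt(6)*x/2) + C3*sin(sqrt(6)*x/2) + C4*cos(sqrt(6)*x/2)


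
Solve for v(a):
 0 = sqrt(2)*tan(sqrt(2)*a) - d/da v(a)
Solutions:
 v(a) = C1 - log(cos(sqrt(2)*a))


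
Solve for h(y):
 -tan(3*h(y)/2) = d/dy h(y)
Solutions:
 h(y) = -2*asin(C1*exp(-3*y/2))/3 + 2*pi/3
 h(y) = 2*asin(C1*exp(-3*y/2))/3


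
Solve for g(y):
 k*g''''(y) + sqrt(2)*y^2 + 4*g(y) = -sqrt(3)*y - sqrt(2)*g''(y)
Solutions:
 g(y) = C1*exp(-2^(3/4)*y*sqrt((-sqrt(1 - 8*k) - 1)/k)/2) + C2*exp(2^(3/4)*y*sqrt((-sqrt(1 - 8*k) - 1)/k)/2) + C3*exp(-2^(3/4)*y*sqrt((sqrt(1 - 8*k) - 1)/k)/2) + C4*exp(2^(3/4)*y*sqrt((sqrt(1 - 8*k) - 1)/k)/2) - sqrt(2)*y^2/4 - sqrt(3)*y/4 + 1/4


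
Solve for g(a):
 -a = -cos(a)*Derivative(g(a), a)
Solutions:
 g(a) = C1 + Integral(a/cos(a), a)


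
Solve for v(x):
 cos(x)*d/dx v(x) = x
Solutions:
 v(x) = C1 + Integral(x/cos(x), x)


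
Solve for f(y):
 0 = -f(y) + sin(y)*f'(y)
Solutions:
 f(y) = C1*sqrt(cos(y) - 1)/sqrt(cos(y) + 1)


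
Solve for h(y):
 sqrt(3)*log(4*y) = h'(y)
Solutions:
 h(y) = C1 + sqrt(3)*y*log(y) - sqrt(3)*y + 2*sqrt(3)*y*log(2)


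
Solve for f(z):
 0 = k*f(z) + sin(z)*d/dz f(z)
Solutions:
 f(z) = C1*exp(k*(-log(cos(z) - 1) + log(cos(z) + 1))/2)


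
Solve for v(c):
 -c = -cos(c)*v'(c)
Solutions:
 v(c) = C1 + Integral(c/cos(c), c)


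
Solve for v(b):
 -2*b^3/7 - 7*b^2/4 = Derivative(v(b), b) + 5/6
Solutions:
 v(b) = C1 - b^4/14 - 7*b^3/12 - 5*b/6


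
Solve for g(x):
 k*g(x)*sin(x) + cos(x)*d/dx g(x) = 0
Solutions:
 g(x) = C1*exp(k*log(cos(x)))


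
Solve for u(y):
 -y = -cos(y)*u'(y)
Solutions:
 u(y) = C1 + Integral(y/cos(y), y)


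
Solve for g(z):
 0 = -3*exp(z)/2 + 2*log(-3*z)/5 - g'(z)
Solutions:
 g(z) = C1 + 2*z*log(-z)/5 + 2*z*(-1 + log(3))/5 - 3*exp(z)/2


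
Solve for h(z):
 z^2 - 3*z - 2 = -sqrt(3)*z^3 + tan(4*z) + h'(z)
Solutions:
 h(z) = C1 + sqrt(3)*z^4/4 + z^3/3 - 3*z^2/2 - 2*z + log(cos(4*z))/4


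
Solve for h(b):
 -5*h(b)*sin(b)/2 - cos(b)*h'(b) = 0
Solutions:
 h(b) = C1*cos(b)^(5/2)


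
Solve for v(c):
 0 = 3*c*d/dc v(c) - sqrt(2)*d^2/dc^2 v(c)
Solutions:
 v(c) = C1 + C2*erfi(2^(1/4)*sqrt(3)*c/2)


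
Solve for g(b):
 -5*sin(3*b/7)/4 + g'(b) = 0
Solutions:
 g(b) = C1 - 35*cos(3*b/7)/12


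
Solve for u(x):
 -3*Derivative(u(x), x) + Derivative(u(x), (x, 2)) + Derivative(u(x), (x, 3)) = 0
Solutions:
 u(x) = C1 + C2*exp(x*(-1 + sqrt(13))/2) + C3*exp(-x*(1 + sqrt(13))/2)


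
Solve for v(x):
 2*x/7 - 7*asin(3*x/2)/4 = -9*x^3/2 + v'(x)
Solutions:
 v(x) = C1 + 9*x^4/8 + x^2/7 - 7*x*asin(3*x/2)/4 - 7*sqrt(4 - 9*x^2)/12


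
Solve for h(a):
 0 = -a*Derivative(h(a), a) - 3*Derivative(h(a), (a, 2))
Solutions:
 h(a) = C1 + C2*erf(sqrt(6)*a/6)


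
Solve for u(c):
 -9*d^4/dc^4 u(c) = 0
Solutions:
 u(c) = C1 + C2*c + C3*c^2 + C4*c^3


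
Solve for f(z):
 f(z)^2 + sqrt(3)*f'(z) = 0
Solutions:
 f(z) = 3/(C1 + sqrt(3)*z)


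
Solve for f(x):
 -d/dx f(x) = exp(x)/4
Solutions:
 f(x) = C1 - exp(x)/4


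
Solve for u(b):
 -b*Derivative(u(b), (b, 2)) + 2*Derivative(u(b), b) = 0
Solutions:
 u(b) = C1 + C2*b^3


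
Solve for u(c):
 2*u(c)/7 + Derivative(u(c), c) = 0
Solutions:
 u(c) = C1*exp(-2*c/7)


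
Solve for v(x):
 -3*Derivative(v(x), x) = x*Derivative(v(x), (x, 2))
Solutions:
 v(x) = C1 + C2/x^2


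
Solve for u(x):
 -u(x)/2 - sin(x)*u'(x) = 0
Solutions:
 u(x) = C1*(cos(x) + 1)^(1/4)/(cos(x) - 1)^(1/4)


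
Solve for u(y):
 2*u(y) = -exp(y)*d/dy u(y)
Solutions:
 u(y) = C1*exp(2*exp(-y))


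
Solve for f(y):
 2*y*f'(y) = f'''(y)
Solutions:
 f(y) = C1 + Integral(C2*airyai(2^(1/3)*y) + C3*airybi(2^(1/3)*y), y)


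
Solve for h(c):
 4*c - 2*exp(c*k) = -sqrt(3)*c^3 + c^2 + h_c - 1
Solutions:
 h(c) = C1 + sqrt(3)*c^4/4 - c^3/3 + 2*c^2 + c - 2*exp(c*k)/k


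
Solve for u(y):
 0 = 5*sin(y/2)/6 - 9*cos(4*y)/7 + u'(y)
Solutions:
 u(y) = C1 + 9*sin(4*y)/28 + 5*cos(y/2)/3


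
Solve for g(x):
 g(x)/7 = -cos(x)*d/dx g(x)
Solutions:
 g(x) = C1*(sin(x) - 1)^(1/14)/(sin(x) + 1)^(1/14)


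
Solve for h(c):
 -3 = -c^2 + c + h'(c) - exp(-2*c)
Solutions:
 h(c) = C1 + c^3/3 - c^2/2 - 3*c - exp(-2*c)/2


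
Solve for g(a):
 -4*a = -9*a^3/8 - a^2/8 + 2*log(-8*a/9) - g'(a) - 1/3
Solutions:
 g(a) = C1 - 9*a^4/32 - a^3/24 + 2*a^2 + 2*a*log(-a) + a*(-4*log(3) - 7/3 + 6*log(2))


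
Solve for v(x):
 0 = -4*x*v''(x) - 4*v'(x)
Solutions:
 v(x) = C1 + C2*log(x)


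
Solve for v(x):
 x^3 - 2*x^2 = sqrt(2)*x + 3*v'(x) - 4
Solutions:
 v(x) = C1 + x^4/12 - 2*x^3/9 - sqrt(2)*x^2/6 + 4*x/3


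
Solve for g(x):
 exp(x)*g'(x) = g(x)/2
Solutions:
 g(x) = C1*exp(-exp(-x)/2)


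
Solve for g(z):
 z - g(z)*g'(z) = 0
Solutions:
 g(z) = -sqrt(C1 + z^2)
 g(z) = sqrt(C1 + z^2)


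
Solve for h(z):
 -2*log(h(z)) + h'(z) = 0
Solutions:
 li(h(z)) = C1 + 2*z


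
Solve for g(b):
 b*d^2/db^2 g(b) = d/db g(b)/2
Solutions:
 g(b) = C1 + C2*b^(3/2)


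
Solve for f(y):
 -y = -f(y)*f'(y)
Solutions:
 f(y) = -sqrt(C1 + y^2)
 f(y) = sqrt(C1 + y^2)


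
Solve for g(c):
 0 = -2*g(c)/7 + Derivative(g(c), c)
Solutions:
 g(c) = C1*exp(2*c/7)


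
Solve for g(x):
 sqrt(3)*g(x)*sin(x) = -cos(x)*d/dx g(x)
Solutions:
 g(x) = C1*cos(x)^(sqrt(3))


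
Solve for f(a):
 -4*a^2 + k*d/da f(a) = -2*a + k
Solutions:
 f(a) = C1 + 4*a^3/(3*k) - a^2/k + a


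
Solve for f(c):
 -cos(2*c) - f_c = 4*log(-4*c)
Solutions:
 f(c) = C1 - 4*c*log(-c) - 8*c*log(2) + 4*c - sin(2*c)/2


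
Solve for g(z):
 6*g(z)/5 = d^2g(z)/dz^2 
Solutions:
 g(z) = C1*exp(-sqrt(30)*z/5) + C2*exp(sqrt(30)*z/5)


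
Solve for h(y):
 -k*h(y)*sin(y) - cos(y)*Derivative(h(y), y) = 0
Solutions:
 h(y) = C1*exp(k*log(cos(y)))


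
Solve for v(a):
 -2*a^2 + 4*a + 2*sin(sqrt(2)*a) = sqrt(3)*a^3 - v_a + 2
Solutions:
 v(a) = C1 + sqrt(3)*a^4/4 + 2*a^3/3 - 2*a^2 + 2*a + sqrt(2)*cos(sqrt(2)*a)


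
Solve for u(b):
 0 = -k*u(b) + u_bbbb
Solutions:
 u(b) = C1*exp(-b*k^(1/4)) + C2*exp(b*k^(1/4)) + C3*exp(-I*b*k^(1/4)) + C4*exp(I*b*k^(1/4))


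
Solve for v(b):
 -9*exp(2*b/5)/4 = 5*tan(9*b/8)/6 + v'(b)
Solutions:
 v(b) = C1 - 45*exp(2*b/5)/8 + 20*log(cos(9*b/8))/27


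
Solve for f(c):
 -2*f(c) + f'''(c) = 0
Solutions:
 f(c) = C3*exp(2^(1/3)*c) + (C1*sin(2^(1/3)*sqrt(3)*c/2) + C2*cos(2^(1/3)*sqrt(3)*c/2))*exp(-2^(1/3)*c/2)


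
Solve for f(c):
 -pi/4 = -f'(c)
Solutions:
 f(c) = C1 + pi*c/4


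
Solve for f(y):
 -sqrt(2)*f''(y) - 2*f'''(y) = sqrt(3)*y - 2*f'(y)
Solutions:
 f(y) = C1 + C2*exp(-sqrt(2)*y) + C3*exp(sqrt(2)*y/2) + sqrt(3)*y^2/4 + sqrt(6)*y/4


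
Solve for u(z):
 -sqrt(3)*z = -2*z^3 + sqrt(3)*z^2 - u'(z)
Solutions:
 u(z) = C1 - z^4/2 + sqrt(3)*z^3/3 + sqrt(3)*z^2/2


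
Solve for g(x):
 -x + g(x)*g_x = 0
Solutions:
 g(x) = -sqrt(C1 + x^2)
 g(x) = sqrt(C1 + x^2)


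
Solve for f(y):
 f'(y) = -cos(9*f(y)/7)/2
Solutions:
 y/2 - 7*log(sin(9*f(y)/7) - 1)/18 + 7*log(sin(9*f(y)/7) + 1)/18 = C1


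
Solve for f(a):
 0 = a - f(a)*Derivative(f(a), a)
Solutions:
 f(a) = -sqrt(C1 + a^2)
 f(a) = sqrt(C1 + a^2)


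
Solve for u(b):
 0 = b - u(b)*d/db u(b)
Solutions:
 u(b) = -sqrt(C1 + b^2)
 u(b) = sqrt(C1 + b^2)


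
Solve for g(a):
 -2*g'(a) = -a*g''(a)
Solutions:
 g(a) = C1 + C2*a^3


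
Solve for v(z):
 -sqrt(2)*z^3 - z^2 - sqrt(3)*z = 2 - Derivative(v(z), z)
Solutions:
 v(z) = C1 + sqrt(2)*z^4/4 + z^3/3 + sqrt(3)*z^2/2 + 2*z


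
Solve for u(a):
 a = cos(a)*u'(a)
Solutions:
 u(a) = C1 + Integral(a/cos(a), a)


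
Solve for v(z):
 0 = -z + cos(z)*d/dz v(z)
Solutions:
 v(z) = C1 + Integral(z/cos(z), z)


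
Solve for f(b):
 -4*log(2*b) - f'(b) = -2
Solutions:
 f(b) = C1 - 4*b*log(b) - b*log(16) + 6*b


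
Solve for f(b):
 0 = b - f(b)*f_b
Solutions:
 f(b) = -sqrt(C1 + b^2)
 f(b) = sqrt(C1 + b^2)


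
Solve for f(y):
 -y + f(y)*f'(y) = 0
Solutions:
 f(y) = -sqrt(C1 + y^2)
 f(y) = sqrt(C1 + y^2)


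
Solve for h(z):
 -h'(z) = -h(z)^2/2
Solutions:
 h(z) = -2/(C1 + z)


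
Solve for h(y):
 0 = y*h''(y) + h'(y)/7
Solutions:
 h(y) = C1 + C2*y^(6/7)


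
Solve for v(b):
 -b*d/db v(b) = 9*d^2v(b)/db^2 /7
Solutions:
 v(b) = C1 + C2*erf(sqrt(14)*b/6)


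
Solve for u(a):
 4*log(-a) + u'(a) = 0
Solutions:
 u(a) = C1 - 4*a*log(-a) + 4*a


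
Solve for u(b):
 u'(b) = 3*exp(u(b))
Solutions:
 u(b) = log(-1/(C1 + 3*b))


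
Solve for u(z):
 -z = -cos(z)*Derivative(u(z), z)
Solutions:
 u(z) = C1 + Integral(z/cos(z), z)


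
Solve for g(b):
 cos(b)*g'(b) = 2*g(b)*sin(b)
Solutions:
 g(b) = C1/cos(b)^2


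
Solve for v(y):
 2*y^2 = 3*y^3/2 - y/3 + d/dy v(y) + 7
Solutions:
 v(y) = C1 - 3*y^4/8 + 2*y^3/3 + y^2/6 - 7*y


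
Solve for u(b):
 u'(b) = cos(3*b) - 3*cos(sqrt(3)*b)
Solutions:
 u(b) = C1 + sin(3*b)/3 - sqrt(3)*sin(sqrt(3)*b)


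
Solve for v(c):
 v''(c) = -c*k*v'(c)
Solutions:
 v(c) = Piecewise((-sqrt(2)*sqrt(pi)*C1*erf(sqrt(2)*c*sqrt(k)/2)/(2*sqrt(k)) - C2, (k > 0) | (k < 0)), (-C1*c - C2, True))


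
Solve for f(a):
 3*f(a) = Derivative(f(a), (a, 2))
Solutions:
 f(a) = C1*exp(-sqrt(3)*a) + C2*exp(sqrt(3)*a)


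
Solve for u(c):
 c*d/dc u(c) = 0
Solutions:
 u(c) = C1


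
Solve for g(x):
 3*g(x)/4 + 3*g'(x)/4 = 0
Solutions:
 g(x) = C1*exp(-x)


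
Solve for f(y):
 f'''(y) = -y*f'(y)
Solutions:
 f(y) = C1 + Integral(C2*airyai(-y) + C3*airybi(-y), y)


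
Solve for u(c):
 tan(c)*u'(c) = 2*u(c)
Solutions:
 u(c) = C1*sin(c)^2


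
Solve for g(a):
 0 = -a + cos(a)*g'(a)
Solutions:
 g(a) = C1 + Integral(a/cos(a), a)


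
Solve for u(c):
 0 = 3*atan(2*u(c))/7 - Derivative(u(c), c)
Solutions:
 Integral(1/atan(2*_y), (_y, u(c))) = C1 + 3*c/7


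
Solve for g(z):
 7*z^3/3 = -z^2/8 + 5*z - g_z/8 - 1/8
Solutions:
 g(z) = C1 - 14*z^4/3 - z^3/3 + 20*z^2 - z


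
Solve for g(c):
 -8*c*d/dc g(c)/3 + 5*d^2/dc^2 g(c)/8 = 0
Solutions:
 g(c) = C1 + C2*erfi(4*sqrt(30)*c/15)


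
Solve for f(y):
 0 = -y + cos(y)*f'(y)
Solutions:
 f(y) = C1 + Integral(y/cos(y), y)


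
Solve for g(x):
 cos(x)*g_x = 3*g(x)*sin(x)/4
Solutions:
 g(x) = C1/cos(x)^(3/4)


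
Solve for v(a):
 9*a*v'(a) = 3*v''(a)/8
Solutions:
 v(a) = C1 + C2*erfi(2*sqrt(3)*a)


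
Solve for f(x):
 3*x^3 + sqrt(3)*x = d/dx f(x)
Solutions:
 f(x) = C1 + 3*x^4/4 + sqrt(3)*x^2/2


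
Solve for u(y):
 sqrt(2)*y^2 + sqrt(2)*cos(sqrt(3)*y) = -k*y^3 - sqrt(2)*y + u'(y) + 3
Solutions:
 u(y) = C1 + k*y^4/4 + sqrt(2)*y^3/3 + sqrt(2)*y^2/2 - 3*y + sqrt(6)*sin(sqrt(3)*y)/3


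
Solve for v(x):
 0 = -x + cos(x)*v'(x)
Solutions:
 v(x) = C1 + Integral(x/cos(x), x)


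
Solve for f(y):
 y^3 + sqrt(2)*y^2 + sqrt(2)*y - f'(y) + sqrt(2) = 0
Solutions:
 f(y) = C1 + y^4/4 + sqrt(2)*y^3/3 + sqrt(2)*y^2/2 + sqrt(2)*y


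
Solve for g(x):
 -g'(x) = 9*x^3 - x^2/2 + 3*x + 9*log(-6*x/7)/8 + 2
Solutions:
 g(x) = C1 - 9*x^4/4 + x^3/6 - 3*x^2/2 - 9*x*log(-x)/8 + x*(-9*log(6) - 7 + 9*log(7))/8


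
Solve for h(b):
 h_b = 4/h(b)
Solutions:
 h(b) = -sqrt(C1 + 8*b)
 h(b) = sqrt(C1 + 8*b)


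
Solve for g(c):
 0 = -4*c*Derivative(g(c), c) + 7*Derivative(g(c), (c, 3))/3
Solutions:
 g(c) = C1 + Integral(C2*airyai(12^(1/3)*7^(2/3)*c/7) + C3*airybi(12^(1/3)*7^(2/3)*c/7), c)


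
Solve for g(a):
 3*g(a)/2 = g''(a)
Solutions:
 g(a) = C1*exp(-sqrt(6)*a/2) + C2*exp(sqrt(6)*a/2)


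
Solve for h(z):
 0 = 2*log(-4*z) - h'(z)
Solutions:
 h(z) = C1 + 2*z*log(-z) + 2*z*(-1 + 2*log(2))


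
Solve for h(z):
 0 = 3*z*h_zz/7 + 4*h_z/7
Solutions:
 h(z) = C1 + C2/z^(1/3)


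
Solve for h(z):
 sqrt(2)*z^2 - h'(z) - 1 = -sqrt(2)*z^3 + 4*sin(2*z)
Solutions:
 h(z) = C1 + sqrt(2)*z^4/4 + sqrt(2)*z^3/3 - z + 2*cos(2*z)


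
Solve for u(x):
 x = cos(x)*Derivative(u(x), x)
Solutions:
 u(x) = C1 + Integral(x/cos(x), x)


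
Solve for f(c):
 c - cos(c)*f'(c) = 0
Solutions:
 f(c) = C1 + Integral(c/cos(c), c)


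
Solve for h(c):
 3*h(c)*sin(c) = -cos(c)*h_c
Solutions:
 h(c) = C1*cos(c)^3


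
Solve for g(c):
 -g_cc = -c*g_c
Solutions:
 g(c) = C1 + C2*erfi(sqrt(2)*c/2)


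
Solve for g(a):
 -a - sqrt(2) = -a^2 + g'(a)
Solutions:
 g(a) = C1 + a^3/3 - a^2/2 - sqrt(2)*a


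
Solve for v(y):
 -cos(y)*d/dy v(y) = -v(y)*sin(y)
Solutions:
 v(y) = C1/cos(y)


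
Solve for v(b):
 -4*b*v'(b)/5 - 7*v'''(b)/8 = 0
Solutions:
 v(b) = C1 + Integral(C2*airyai(-2*70^(2/3)*b/35) + C3*airybi(-2*70^(2/3)*b/35), b)


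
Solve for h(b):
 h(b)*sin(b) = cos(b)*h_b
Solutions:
 h(b) = C1/cos(b)


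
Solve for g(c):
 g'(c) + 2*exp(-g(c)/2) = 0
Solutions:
 g(c) = 2*log(C1 - c)


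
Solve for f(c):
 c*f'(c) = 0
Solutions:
 f(c) = C1


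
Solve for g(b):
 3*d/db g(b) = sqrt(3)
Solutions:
 g(b) = C1 + sqrt(3)*b/3


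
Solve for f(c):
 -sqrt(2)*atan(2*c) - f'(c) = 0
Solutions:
 f(c) = C1 - sqrt(2)*(c*atan(2*c) - log(4*c^2 + 1)/4)


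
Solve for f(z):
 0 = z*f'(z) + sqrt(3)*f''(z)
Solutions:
 f(z) = C1 + C2*erf(sqrt(2)*3^(3/4)*z/6)


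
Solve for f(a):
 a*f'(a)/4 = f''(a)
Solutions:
 f(a) = C1 + C2*erfi(sqrt(2)*a/4)


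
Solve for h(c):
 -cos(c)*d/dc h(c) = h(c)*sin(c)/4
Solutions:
 h(c) = C1*cos(c)^(1/4)


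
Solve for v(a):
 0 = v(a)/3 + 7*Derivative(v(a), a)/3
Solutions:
 v(a) = C1*exp(-a/7)


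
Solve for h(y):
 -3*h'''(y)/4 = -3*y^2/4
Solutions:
 h(y) = C1 + C2*y + C3*y^2 + y^5/60


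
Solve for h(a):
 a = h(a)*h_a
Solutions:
 h(a) = -sqrt(C1 + a^2)
 h(a) = sqrt(C1 + a^2)


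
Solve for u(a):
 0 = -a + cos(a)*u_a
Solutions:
 u(a) = C1 + Integral(a/cos(a), a)


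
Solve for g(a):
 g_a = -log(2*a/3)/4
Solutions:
 g(a) = C1 - a*log(a)/4 - a*log(2)/4 + a/4 + a*log(3)/4


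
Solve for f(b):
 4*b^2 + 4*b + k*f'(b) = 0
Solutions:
 f(b) = C1 - 4*b^3/(3*k) - 2*b^2/k


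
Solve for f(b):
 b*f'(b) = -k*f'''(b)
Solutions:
 f(b) = C1 + Integral(C2*airyai(b*(-1/k)^(1/3)) + C3*airybi(b*(-1/k)^(1/3)), b)


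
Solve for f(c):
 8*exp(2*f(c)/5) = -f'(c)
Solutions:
 f(c) = 5*log(-sqrt(-1/(C1 - 8*c))) - 5*log(2) + 5*log(10)/2
 f(c) = 5*log(-1/(C1 - 8*c))/2 - 5*log(2) + 5*log(10)/2


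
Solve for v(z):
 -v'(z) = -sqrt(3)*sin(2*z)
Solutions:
 v(z) = C1 - sqrt(3)*cos(2*z)/2


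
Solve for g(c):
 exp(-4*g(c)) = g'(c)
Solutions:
 g(c) = log(-I*(C1 + 4*c)^(1/4))
 g(c) = log(I*(C1 + 4*c)^(1/4))
 g(c) = log(-(C1 + 4*c)^(1/4))
 g(c) = log(C1 + 4*c)/4


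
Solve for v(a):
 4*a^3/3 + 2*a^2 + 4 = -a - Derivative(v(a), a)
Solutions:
 v(a) = C1 - a^4/3 - 2*a^3/3 - a^2/2 - 4*a


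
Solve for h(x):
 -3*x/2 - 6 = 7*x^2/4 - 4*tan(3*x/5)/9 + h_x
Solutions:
 h(x) = C1 - 7*x^3/12 - 3*x^2/4 - 6*x - 20*log(cos(3*x/5))/27


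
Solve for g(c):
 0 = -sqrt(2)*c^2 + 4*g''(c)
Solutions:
 g(c) = C1 + C2*c + sqrt(2)*c^4/48


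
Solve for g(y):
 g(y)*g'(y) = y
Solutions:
 g(y) = -sqrt(C1 + y^2)
 g(y) = sqrt(C1 + y^2)


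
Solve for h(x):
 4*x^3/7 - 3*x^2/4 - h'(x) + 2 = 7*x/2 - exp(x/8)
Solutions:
 h(x) = C1 + x^4/7 - x^3/4 - 7*x^2/4 + 2*x + 8*exp(x/8)


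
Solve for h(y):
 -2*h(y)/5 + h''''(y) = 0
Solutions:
 h(y) = C1*exp(-2^(1/4)*5^(3/4)*y/5) + C2*exp(2^(1/4)*5^(3/4)*y/5) + C3*sin(2^(1/4)*5^(3/4)*y/5) + C4*cos(2^(1/4)*5^(3/4)*y/5)


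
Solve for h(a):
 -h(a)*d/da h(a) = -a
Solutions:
 h(a) = -sqrt(C1 + a^2)
 h(a) = sqrt(C1 + a^2)


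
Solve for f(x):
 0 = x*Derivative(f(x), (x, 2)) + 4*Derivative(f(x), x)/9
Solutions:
 f(x) = C1 + C2*x^(5/9)


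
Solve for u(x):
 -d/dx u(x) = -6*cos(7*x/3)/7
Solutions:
 u(x) = C1 + 18*sin(7*x/3)/49


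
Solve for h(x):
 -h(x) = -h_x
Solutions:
 h(x) = C1*exp(x)


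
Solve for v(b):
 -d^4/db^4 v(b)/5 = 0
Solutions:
 v(b) = C1 + C2*b + C3*b^2 + C4*b^3


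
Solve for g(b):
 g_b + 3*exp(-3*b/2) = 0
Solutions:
 g(b) = C1 + 2*exp(-3*b/2)


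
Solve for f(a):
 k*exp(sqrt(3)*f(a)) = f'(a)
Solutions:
 f(a) = sqrt(3)*(2*log(-1/(C1 + a*k)) - log(3))/6


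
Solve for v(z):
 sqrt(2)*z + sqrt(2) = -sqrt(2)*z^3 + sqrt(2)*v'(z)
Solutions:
 v(z) = C1 + z^4/4 + z^2/2 + z


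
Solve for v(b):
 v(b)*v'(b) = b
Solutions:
 v(b) = -sqrt(C1 + b^2)
 v(b) = sqrt(C1 + b^2)


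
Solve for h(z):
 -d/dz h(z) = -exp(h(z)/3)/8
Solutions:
 h(z) = 3*log(-1/(C1 + z)) + 3*log(24)


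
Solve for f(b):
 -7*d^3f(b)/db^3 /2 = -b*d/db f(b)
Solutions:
 f(b) = C1 + Integral(C2*airyai(2^(1/3)*7^(2/3)*b/7) + C3*airybi(2^(1/3)*7^(2/3)*b/7), b)


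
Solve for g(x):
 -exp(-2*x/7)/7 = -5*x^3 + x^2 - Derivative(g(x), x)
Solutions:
 g(x) = C1 - 5*x^4/4 + x^3/3 - exp(-2*x/7)/2


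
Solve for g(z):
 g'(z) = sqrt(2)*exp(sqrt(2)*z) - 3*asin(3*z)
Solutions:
 g(z) = C1 - 3*z*asin(3*z) - sqrt(1 - 9*z^2) + exp(sqrt(2)*z)


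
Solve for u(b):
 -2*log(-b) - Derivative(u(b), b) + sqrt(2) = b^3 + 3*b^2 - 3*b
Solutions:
 u(b) = C1 - b^4/4 - b^3 + 3*b^2/2 - 2*b*log(-b) + b*(sqrt(2) + 2)


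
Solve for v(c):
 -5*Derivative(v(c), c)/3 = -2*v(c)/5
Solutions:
 v(c) = C1*exp(6*c/25)


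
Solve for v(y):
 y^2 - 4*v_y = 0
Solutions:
 v(y) = C1 + y^3/12


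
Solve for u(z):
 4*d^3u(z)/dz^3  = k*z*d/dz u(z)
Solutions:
 u(z) = C1 + Integral(C2*airyai(2^(1/3)*k^(1/3)*z/2) + C3*airybi(2^(1/3)*k^(1/3)*z/2), z)


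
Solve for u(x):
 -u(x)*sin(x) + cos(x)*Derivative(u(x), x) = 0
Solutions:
 u(x) = C1/cos(x)


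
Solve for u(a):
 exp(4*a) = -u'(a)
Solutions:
 u(a) = C1 - exp(4*a)/4


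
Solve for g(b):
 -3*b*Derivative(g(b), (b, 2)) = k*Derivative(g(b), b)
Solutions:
 g(b) = C1 + b^(1 - re(k)/3)*(C2*sin(log(b)*Abs(im(k))/3) + C3*cos(log(b)*im(k)/3))


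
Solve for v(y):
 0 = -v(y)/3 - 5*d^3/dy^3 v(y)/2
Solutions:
 v(y) = C3*exp(-15^(2/3)*2^(1/3)*y/15) + (C1*sin(2^(1/3)*3^(1/6)*5^(2/3)*y/10) + C2*cos(2^(1/3)*3^(1/6)*5^(2/3)*y/10))*exp(15^(2/3)*2^(1/3)*y/30)
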